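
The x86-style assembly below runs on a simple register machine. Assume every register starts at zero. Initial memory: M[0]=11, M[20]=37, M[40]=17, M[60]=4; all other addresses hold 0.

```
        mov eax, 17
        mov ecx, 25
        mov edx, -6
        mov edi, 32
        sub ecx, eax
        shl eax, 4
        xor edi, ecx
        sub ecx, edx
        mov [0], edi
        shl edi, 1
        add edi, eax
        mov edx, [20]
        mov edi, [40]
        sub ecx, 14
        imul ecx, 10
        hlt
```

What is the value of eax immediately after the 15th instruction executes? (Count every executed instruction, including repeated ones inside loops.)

272

mov eax, 17 → eax=17
mov ecx, 25 → ecx=25
mov edx, -6 → edx=-6
mov edi, 32 → edi=32
sub ecx, eax → ecx=25-17=8
shl eax, 4 → eax=17<<4=272
xor edi, ecx → edi=32^8=40
sub ecx, edx → ecx=8-(-6)=14
mov [0], edi → M[0]=40
shl edi, 1 → edi=40<<1=80
add edi, eax → edi=80+272=352
mov edx, [20] → edx=M[20]=37
mov edi, [40] → edi=M[40]=17
sub ecx, 14 → ecx=14-14=0
imul ecx, 10 → ecx=0*10=0
After step 15: eax = 272.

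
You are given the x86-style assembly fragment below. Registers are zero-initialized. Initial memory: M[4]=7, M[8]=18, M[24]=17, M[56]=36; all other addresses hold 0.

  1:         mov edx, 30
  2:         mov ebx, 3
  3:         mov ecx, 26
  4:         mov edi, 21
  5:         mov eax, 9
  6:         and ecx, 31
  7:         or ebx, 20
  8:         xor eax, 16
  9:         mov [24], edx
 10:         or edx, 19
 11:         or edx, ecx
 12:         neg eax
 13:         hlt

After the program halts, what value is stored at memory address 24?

30

mov edx, 30 → edx=30
mov ebx, 3 → ebx=3
mov ecx, 26 → ecx=26
mov edi, 21 → edi=21
mov eax, 9 → eax=9
and ecx, 31 → ecx=26&31=26
or ebx, 20 → ebx=3|20=23
xor eax, 16 → eax=9^16=25
mov [24], edx → M[24]=30
or edx, 19 → edx=30|19=31
or edx, ecx → edx=31|26=31
neg eax → eax=-(25)=-25
halt.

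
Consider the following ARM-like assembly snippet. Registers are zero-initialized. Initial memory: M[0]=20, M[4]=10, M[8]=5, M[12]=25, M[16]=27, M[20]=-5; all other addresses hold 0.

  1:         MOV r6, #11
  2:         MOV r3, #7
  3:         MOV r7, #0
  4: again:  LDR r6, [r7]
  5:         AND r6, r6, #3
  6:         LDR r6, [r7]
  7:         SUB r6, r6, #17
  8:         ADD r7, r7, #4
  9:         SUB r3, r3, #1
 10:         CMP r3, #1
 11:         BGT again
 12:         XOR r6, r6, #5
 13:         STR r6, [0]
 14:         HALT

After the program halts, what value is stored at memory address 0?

after MOV r6, #11: r6=11
after MOV r3, #7: r3=7
after MOV r7, #0: r7=0
after LDR r6, [r7]: r6=M[0]=20
after AND r6, r6, #3: r6=20&3=0
after LDR r6, [r7]: r6=M[0]=20
after SUB r6, r6, #17: r6=20-17=3
after ADD r7, r7, #4: r7=0+4=4
after SUB r3, r3, #1: r3=7-1=6
CMP r3, #1  (cmp 6,1)
BGT again: taken
after LDR r6, [r7]: r6=M[4]=10
after AND r6, r6, #3: r6=10&3=2
after LDR r6, [r7]: r6=M[4]=10
after SUB r6, r6, #17: r6=10-17=-7
after ADD r7, r7, #4: r7=4+4=8
after SUB r3, r3, #1: r3=6-1=5
CMP r3, #1  (cmp 5,1)
BGT again: taken
after LDR r6, [r7]: r6=M[8]=5
after AND r6, r6, #3: r6=5&3=1
after LDR r6, [r7]: r6=M[8]=5
after SUB r6, r6, #17: r6=5-17=-12
after ADD r7, r7, #4: r7=8+4=12
after SUB r3, r3, #1: r3=5-1=4
CMP r3, #1  (cmp 4,1)
BGT again: taken
after LDR r6, [r7]: r6=M[12]=25
after AND r6, r6, #3: r6=25&3=1
after LDR r6, [r7]: r6=M[12]=25
after SUB r6, r6, #17: r6=25-17=8
after ADD r7, r7, #4: r7=12+4=16
after SUB r3, r3, #1: r3=4-1=3
CMP r3, #1  (cmp 3,1)
BGT again: taken
after LDR r6, [r7]: r6=M[16]=27
after AND r6, r6, #3: r6=27&3=3
after LDR r6, [r7]: r6=M[16]=27
after SUB r6, r6, #17: r6=27-17=10
after ADD r7, r7, #4: r7=16+4=20
after SUB r3, r3, #1: r3=3-1=2
CMP r3, #1  (cmp 2,1)
BGT again: taken
after LDR r6, [r7]: r6=M[20]=-5
after AND r6, r6, #3: r6=(-5)&3=3
after LDR r6, [r7]: r6=M[20]=-5
after SUB r6, r6, #17: r6=(-5)-17=-22
after ADD r7, r7, #4: r7=20+4=24
after SUB r3, r3, #1: r3=2-1=1
CMP r3, #1  (cmp 1,1)
BGT again: not taken
after XOR r6, r6, #5: r6=(-22)^5=-17
STR r6, [0] → M[0]=-17
halt.

-17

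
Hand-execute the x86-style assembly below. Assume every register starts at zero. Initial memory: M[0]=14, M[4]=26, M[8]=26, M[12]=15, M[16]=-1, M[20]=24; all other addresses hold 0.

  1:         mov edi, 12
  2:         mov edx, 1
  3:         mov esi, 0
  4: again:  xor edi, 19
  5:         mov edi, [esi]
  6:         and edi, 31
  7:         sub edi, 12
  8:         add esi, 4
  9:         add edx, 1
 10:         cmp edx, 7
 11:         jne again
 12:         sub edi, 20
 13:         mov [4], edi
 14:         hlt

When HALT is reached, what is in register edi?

-8

edi=12
edx=1
esi=0
edi=12^19=31
edi=M[0]=14
edi=14&31=14
edi=14-12=2
esi=0+4=4
edx=1+1=2
cmp edx, 7  (cmp 2,7)
jne again: taken
edi=2^19=17
edi=M[4]=26
edi=26&31=26
edi=26-12=14
esi=4+4=8
edx=2+1=3
cmp edx, 7  (cmp 3,7)
jne again: taken
edi=14^19=29
edi=M[8]=26
edi=26&31=26
edi=26-12=14
esi=8+4=12
edx=3+1=4
cmp edx, 7  (cmp 4,7)
jne again: taken
edi=14^19=29
edi=M[12]=15
edi=15&31=15
edi=15-12=3
esi=12+4=16
edx=4+1=5
cmp edx, 7  (cmp 5,7)
jne again: taken
edi=3^19=16
edi=M[16]=-1
edi=(-1)&31=31
edi=31-12=19
esi=16+4=20
edx=5+1=6
cmp edx, 7  (cmp 6,7)
jne again: taken
edi=19^19=0
edi=M[20]=24
edi=24&31=24
edi=24-12=12
esi=20+4=24
edx=6+1=7
cmp edx, 7  (cmp 7,7)
jne again: not taken
edi=12-20=-8
mov [4], edi → M[4]=-8
halt.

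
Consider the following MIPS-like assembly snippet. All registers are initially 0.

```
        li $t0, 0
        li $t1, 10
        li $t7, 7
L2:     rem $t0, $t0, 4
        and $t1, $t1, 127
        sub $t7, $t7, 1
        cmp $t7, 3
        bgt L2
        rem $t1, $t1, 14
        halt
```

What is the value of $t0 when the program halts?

0

after li $t0, 0: $t0=0
after li $t1, 10: $t1=10
after li $t7, 7: $t7=7
after rem $t0, $t0, 4: $t0=0%4=0
after and $t1, $t1, 127: $t1=10&127=10
after sub $t7, $t7, 1: $t7=7-1=6
cmp $t7, 3  (cmp 6,3)
bgt L2: taken
after rem $t0, $t0, 4: $t0=0%4=0
after and $t1, $t1, 127: $t1=10&127=10
after sub $t7, $t7, 1: $t7=6-1=5
cmp $t7, 3  (cmp 5,3)
bgt L2: taken
after rem $t0, $t0, 4: $t0=0%4=0
after and $t1, $t1, 127: $t1=10&127=10
after sub $t7, $t7, 1: $t7=5-1=4
cmp $t7, 3  (cmp 4,3)
bgt L2: taken
after rem $t0, $t0, 4: $t0=0%4=0
after and $t1, $t1, 127: $t1=10&127=10
after sub $t7, $t7, 1: $t7=4-1=3
cmp $t7, 3  (cmp 3,3)
bgt L2: not taken
after rem $t1, $t1, 14: $t1=10%14=10
halt.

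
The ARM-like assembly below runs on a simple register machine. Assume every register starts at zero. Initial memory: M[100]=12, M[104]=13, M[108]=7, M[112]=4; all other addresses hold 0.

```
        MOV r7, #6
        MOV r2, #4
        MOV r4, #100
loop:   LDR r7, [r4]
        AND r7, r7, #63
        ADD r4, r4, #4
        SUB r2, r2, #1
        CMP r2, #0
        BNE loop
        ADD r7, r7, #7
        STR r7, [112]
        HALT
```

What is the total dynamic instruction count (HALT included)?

30

r7=6
r2=4
r4=100
r7=M[100]=12
r7=12&63=12
r4=100+4=104
r2=4-1=3
CMP r2, #0  (cmp 3,0)
BNE loop: taken
r7=M[104]=13
r7=13&63=13
r4=104+4=108
r2=3-1=2
CMP r2, #0  (cmp 2,0)
BNE loop: taken
r7=M[108]=7
r7=7&63=7
r4=108+4=112
r2=2-1=1
CMP r2, #0  (cmp 1,0)
BNE loop: taken
r7=M[112]=4
r7=4&63=4
r4=112+4=116
r2=1-1=0
CMP r2, #0  (cmp 0,0)
BNE loop: not taken
r7=4+7=11
STR r7, [112] → M[112]=11
halt.
Total executed instructions: 30.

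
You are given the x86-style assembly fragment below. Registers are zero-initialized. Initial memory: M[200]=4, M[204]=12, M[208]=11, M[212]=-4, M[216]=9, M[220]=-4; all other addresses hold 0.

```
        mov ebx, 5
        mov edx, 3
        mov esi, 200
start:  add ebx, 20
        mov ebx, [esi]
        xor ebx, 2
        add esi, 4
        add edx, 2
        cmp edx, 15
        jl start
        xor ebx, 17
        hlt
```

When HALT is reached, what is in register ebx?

-17

after mov ebx, 5: ebx=5
after mov edx, 3: edx=3
after mov esi, 200: esi=200
after add ebx, 20: ebx=5+20=25
after mov ebx, [esi]: ebx=M[200]=4
after xor ebx, 2: ebx=4^2=6
after add esi, 4: esi=200+4=204
after add edx, 2: edx=3+2=5
cmp edx, 15  (cmp 5,15)
jl start: taken
after add ebx, 20: ebx=6+20=26
after mov ebx, [esi]: ebx=M[204]=12
after xor ebx, 2: ebx=12^2=14
after add esi, 4: esi=204+4=208
after add edx, 2: edx=5+2=7
cmp edx, 15  (cmp 7,15)
jl start: taken
after add ebx, 20: ebx=14+20=34
after mov ebx, [esi]: ebx=M[208]=11
after xor ebx, 2: ebx=11^2=9
after add esi, 4: esi=208+4=212
after add edx, 2: edx=7+2=9
cmp edx, 15  (cmp 9,15)
jl start: taken
after add ebx, 20: ebx=9+20=29
after mov ebx, [esi]: ebx=M[212]=-4
after xor ebx, 2: ebx=(-4)^2=-2
after add esi, 4: esi=212+4=216
after add edx, 2: edx=9+2=11
cmp edx, 15  (cmp 11,15)
jl start: taken
after add ebx, 20: ebx=(-2)+20=18
after mov ebx, [esi]: ebx=M[216]=9
after xor ebx, 2: ebx=9^2=11
after add esi, 4: esi=216+4=220
after add edx, 2: edx=11+2=13
cmp edx, 15  (cmp 13,15)
jl start: taken
after add ebx, 20: ebx=11+20=31
after mov ebx, [esi]: ebx=M[220]=-4
after xor ebx, 2: ebx=(-4)^2=-2
after add esi, 4: esi=220+4=224
after add edx, 2: edx=13+2=15
cmp edx, 15  (cmp 15,15)
jl start: not taken
after xor ebx, 17: ebx=(-2)^17=-17
halt.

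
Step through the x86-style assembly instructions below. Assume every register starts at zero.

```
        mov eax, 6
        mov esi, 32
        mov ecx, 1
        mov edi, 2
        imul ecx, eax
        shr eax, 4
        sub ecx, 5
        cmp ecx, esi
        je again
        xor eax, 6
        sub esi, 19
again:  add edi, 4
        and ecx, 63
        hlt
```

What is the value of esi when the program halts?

eax=6
esi=32
ecx=1
edi=2
ecx=1*6=6
eax=6>>4=0
ecx=6-5=1
cmp ecx, esi  (cmp 1,32)
je again: not taken
eax=0^6=6
esi=32-19=13
edi=2+4=6
ecx=1&63=1
halt.

13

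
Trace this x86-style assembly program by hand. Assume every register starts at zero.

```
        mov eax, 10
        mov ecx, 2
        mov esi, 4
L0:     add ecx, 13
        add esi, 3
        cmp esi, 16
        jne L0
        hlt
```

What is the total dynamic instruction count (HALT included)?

mov eax, 10 → eax=10
mov ecx, 2 → ecx=2
mov esi, 4 → esi=4
add ecx, 13 → ecx=2+13=15
add esi, 3 → esi=4+3=7
cmp esi, 16  (cmp 7,16)
jne L0: taken
add ecx, 13 → ecx=15+13=28
add esi, 3 → esi=7+3=10
cmp esi, 16  (cmp 10,16)
jne L0: taken
add ecx, 13 → ecx=28+13=41
add esi, 3 → esi=10+3=13
cmp esi, 16  (cmp 13,16)
jne L0: taken
add ecx, 13 → ecx=41+13=54
add esi, 3 → esi=13+3=16
cmp esi, 16  (cmp 16,16)
jne L0: not taken
halt.
Total executed instructions: 20.

20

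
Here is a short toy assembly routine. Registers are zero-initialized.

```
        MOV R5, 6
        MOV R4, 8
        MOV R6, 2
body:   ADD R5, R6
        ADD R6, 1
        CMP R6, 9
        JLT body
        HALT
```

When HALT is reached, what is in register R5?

MOV R5, 6 → R5=6
MOV R4, 8 → R4=8
MOV R6, 2 → R6=2
ADD R5, R6 → R5=6+2=8
ADD R6, 1 → R6=2+1=3
CMP R6, 9  (cmp 3,9)
JLT body: taken
ADD R5, R6 → R5=8+3=11
ADD R6, 1 → R6=3+1=4
CMP R6, 9  (cmp 4,9)
JLT body: taken
ADD R5, R6 → R5=11+4=15
ADD R6, 1 → R6=4+1=5
CMP R6, 9  (cmp 5,9)
JLT body: taken
ADD R5, R6 → R5=15+5=20
ADD R6, 1 → R6=5+1=6
CMP R6, 9  (cmp 6,9)
JLT body: taken
ADD R5, R6 → R5=20+6=26
ADD R6, 1 → R6=6+1=7
CMP R6, 9  (cmp 7,9)
JLT body: taken
ADD R5, R6 → R5=26+7=33
ADD R6, 1 → R6=7+1=8
CMP R6, 9  (cmp 8,9)
JLT body: taken
ADD R5, R6 → R5=33+8=41
ADD R6, 1 → R6=8+1=9
CMP R6, 9  (cmp 9,9)
JLT body: not taken
halt.

41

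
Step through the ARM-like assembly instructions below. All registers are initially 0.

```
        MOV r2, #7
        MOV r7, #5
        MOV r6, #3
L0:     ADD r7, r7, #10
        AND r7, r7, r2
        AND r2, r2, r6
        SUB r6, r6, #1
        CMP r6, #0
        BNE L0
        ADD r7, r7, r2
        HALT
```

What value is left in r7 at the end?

after MOV r2, #7: r2=7
after MOV r7, #5: r7=5
after MOV r6, #3: r6=3
after ADD r7, r7, #10: r7=5+10=15
after AND r7, r7, r2: r7=15&7=7
after AND r2, r2, r6: r2=7&3=3
after SUB r6, r6, #1: r6=3-1=2
CMP r6, #0  (cmp 2,0)
BNE L0: taken
after ADD r7, r7, #10: r7=7+10=17
after AND r7, r7, r2: r7=17&3=1
after AND r2, r2, r6: r2=3&2=2
after SUB r6, r6, #1: r6=2-1=1
CMP r6, #0  (cmp 1,0)
BNE L0: taken
after ADD r7, r7, #10: r7=1+10=11
after AND r7, r7, r2: r7=11&2=2
after AND r2, r2, r6: r2=2&1=0
after SUB r6, r6, #1: r6=1-1=0
CMP r6, #0  (cmp 0,0)
BNE L0: not taken
after ADD r7, r7, r2: r7=2+0=2
halt.

2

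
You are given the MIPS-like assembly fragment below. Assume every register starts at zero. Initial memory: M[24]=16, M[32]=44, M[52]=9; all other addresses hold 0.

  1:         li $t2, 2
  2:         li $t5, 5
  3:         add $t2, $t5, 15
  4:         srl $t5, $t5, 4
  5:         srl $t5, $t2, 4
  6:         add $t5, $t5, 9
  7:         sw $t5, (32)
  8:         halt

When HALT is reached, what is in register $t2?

after li $t2, 2: $t2=2
after li $t5, 5: $t5=5
after add $t2, $t5, 15: $t2=5+15=20
after srl $t5, $t5, 4: $t5=5>>4=0
after srl $t5, $t2, 4: $t5=20>>4=1
after add $t5, $t5, 9: $t5=1+9=10
sw $t5, (32) → M[32]=10
halt.

20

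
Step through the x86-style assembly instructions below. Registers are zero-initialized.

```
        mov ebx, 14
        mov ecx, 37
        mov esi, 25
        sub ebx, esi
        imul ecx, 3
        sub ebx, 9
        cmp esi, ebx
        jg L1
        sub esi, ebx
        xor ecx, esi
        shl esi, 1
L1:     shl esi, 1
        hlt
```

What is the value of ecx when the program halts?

after mov ebx, 14: ebx=14
after mov ecx, 37: ecx=37
after mov esi, 25: esi=25
after sub ebx, esi: ebx=14-25=-11
after imul ecx, 3: ecx=37*3=111
after sub ebx, 9: ebx=(-11)-9=-20
cmp esi, ebx  (cmp 25,-20)
jg L1: taken
after shl esi, 1: esi=25<<1=50
halt.

111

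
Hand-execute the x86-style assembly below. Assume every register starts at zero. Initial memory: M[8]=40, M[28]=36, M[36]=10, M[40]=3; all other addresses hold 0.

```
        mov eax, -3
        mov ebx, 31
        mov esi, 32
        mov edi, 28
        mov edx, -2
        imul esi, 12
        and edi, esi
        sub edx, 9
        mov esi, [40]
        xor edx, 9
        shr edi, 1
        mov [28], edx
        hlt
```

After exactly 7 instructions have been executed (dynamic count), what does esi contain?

eax=-3
ebx=31
esi=32
edi=28
edx=-2
esi=32*12=384
edi=28&384=0
After step 7: esi = 384.

384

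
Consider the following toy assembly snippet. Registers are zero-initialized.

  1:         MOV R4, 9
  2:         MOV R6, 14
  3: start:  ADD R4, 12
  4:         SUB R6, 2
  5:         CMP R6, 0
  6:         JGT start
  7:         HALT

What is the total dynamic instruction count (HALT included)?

MOV R4, 9 → R4=9
MOV R6, 14 → R6=14
ADD R4, 12 → R4=9+12=21
SUB R6, 2 → R6=14-2=12
CMP R6, 0  (cmp 12,0)
JGT start: taken
ADD R4, 12 → R4=21+12=33
SUB R6, 2 → R6=12-2=10
CMP R6, 0  (cmp 10,0)
JGT start: taken
ADD R4, 12 → R4=33+12=45
SUB R6, 2 → R6=10-2=8
CMP R6, 0  (cmp 8,0)
JGT start: taken
ADD R4, 12 → R4=45+12=57
SUB R6, 2 → R6=8-2=6
CMP R6, 0  (cmp 6,0)
JGT start: taken
ADD R4, 12 → R4=57+12=69
SUB R6, 2 → R6=6-2=4
CMP R6, 0  (cmp 4,0)
JGT start: taken
ADD R4, 12 → R4=69+12=81
SUB R6, 2 → R6=4-2=2
CMP R6, 0  (cmp 2,0)
JGT start: taken
ADD R4, 12 → R4=81+12=93
SUB R6, 2 → R6=2-2=0
CMP R6, 0  (cmp 0,0)
JGT start: not taken
halt.
Total executed instructions: 31.

31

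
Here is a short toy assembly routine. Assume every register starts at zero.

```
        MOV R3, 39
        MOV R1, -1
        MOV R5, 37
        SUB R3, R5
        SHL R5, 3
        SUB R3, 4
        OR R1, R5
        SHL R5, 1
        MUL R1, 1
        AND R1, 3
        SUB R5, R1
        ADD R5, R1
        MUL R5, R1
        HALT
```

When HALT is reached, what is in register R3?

R3=39
R1=-1
R5=37
R3=39-37=2
R5=37<<3=296
R3=2-4=-2
R1=(-1)|296=-1
R5=296<<1=592
R1=(-1)*1=-1
R1=(-1)&3=3
R5=592-3=589
R5=589+3=592
R5=592*3=1776
halt.

-2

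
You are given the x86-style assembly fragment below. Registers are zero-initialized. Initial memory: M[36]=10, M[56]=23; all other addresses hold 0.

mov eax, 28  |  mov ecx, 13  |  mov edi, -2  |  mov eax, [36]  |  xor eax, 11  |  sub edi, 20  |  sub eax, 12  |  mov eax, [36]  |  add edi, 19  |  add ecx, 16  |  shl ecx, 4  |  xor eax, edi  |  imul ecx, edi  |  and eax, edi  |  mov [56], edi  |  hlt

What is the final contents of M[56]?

eax=28
ecx=13
edi=-2
eax=M[36]=10
eax=10^11=1
edi=(-2)-20=-22
eax=1-12=-11
eax=M[36]=10
edi=(-22)+19=-3
ecx=13+16=29
ecx=29<<4=464
eax=10^(-3)=-9
ecx=464*(-3)=-1392
eax=(-9)&(-3)=-11
mov [56], edi → M[56]=-3
halt.

-3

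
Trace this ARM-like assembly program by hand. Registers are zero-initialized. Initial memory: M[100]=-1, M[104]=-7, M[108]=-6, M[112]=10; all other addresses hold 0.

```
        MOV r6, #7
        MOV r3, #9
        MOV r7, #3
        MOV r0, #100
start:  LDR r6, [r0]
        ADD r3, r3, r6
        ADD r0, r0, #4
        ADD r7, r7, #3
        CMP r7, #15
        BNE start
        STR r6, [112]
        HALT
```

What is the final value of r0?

116

r6=7
r3=9
r7=3
r0=100
r6=M[100]=-1
r3=9+(-1)=8
r0=100+4=104
r7=3+3=6
CMP r7, #15  (cmp 6,15)
BNE start: taken
r6=M[104]=-7
r3=8+(-7)=1
r0=104+4=108
r7=6+3=9
CMP r7, #15  (cmp 9,15)
BNE start: taken
r6=M[108]=-6
r3=1+(-6)=-5
r0=108+4=112
r7=9+3=12
CMP r7, #15  (cmp 12,15)
BNE start: taken
r6=M[112]=10
r3=(-5)+10=5
r0=112+4=116
r7=12+3=15
CMP r7, #15  (cmp 15,15)
BNE start: not taken
STR r6, [112] → M[112]=10
halt.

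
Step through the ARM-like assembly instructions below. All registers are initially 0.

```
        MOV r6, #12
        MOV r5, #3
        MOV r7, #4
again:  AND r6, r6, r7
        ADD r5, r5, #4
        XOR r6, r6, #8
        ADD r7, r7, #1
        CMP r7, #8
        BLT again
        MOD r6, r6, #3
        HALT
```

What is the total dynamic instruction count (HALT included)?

MOV r6, #12 → r6=12
MOV r5, #3 → r5=3
MOV r7, #4 → r7=4
AND r6, r6, r7 → r6=12&4=4
ADD r5, r5, #4 → r5=3+4=7
XOR r6, r6, #8 → r6=4^8=12
ADD r7, r7, #1 → r7=4+1=5
CMP r7, #8  (cmp 5,8)
BLT again: taken
AND r6, r6, r7 → r6=12&5=4
ADD r5, r5, #4 → r5=7+4=11
XOR r6, r6, #8 → r6=4^8=12
ADD r7, r7, #1 → r7=5+1=6
CMP r7, #8  (cmp 6,8)
BLT again: taken
AND r6, r6, r7 → r6=12&6=4
ADD r5, r5, #4 → r5=11+4=15
XOR r6, r6, #8 → r6=4^8=12
ADD r7, r7, #1 → r7=6+1=7
CMP r7, #8  (cmp 7,8)
BLT again: taken
AND r6, r6, r7 → r6=12&7=4
ADD r5, r5, #4 → r5=15+4=19
XOR r6, r6, #8 → r6=4^8=12
ADD r7, r7, #1 → r7=7+1=8
CMP r7, #8  (cmp 8,8)
BLT again: not taken
MOD r6, r6, #3 → r6=12%3=0
halt.
Total executed instructions: 29.

29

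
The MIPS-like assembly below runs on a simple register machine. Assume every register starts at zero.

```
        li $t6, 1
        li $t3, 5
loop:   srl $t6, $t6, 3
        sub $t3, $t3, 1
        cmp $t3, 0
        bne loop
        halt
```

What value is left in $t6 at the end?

0

li $t6, 1 → $t6=1
li $t3, 5 → $t3=5
srl $t6, $t6, 3 → $t6=1>>3=0
sub $t3, $t3, 1 → $t3=5-1=4
cmp $t3, 0  (cmp 4,0)
bne loop: taken
srl $t6, $t6, 3 → $t6=0>>3=0
sub $t3, $t3, 1 → $t3=4-1=3
cmp $t3, 0  (cmp 3,0)
bne loop: taken
srl $t6, $t6, 3 → $t6=0>>3=0
sub $t3, $t3, 1 → $t3=3-1=2
cmp $t3, 0  (cmp 2,0)
bne loop: taken
srl $t6, $t6, 3 → $t6=0>>3=0
sub $t3, $t3, 1 → $t3=2-1=1
cmp $t3, 0  (cmp 1,0)
bne loop: taken
srl $t6, $t6, 3 → $t6=0>>3=0
sub $t3, $t3, 1 → $t3=1-1=0
cmp $t3, 0  (cmp 0,0)
bne loop: not taken
halt.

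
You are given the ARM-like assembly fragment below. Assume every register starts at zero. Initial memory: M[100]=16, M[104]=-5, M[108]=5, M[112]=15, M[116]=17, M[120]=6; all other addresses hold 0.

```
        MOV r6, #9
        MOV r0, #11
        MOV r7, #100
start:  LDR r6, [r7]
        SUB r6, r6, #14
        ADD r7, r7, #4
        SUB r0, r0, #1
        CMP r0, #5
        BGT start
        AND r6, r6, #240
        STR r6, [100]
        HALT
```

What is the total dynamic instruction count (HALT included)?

MOV r6, #9 → r6=9
MOV r0, #11 → r0=11
MOV r7, #100 → r7=100
LDR r6, [r7] → r6=M[100]=16
SUB r6, r6, #14 → r6=16-14=2
ADD r7, r7, #4 → r7=100+4=104
SUB r0, r0, #1 → r0=11-1=10
CMP r0, #5  (cmp 10,5)
BGT start: taken
LDR r6, [r7] → r6=M[104]=-5
SUB r6, r6, #14 → r6=(-5)-14=-19
ADD r7, r7, #4 → r7=104+4=108
SUB r0, r0, #1 → r0=10-1=9
CMP r0, #5  (cmp 9,5)
BGT start: taken
LDR r6, [r7] → r6=M[108]=5
SUB r6, r6, #14 → r6=5-14=-9
ADD r7, r7, #4 → r7=108+4=112
SUB r0, r0, #1 → r0=9-1=8
CMP r0, #5  (cmp 8,5)
BGT start: taken
LDR r6, [r7] → r6=M[112]=15
SUB r6, r6, #14 → r6=15-14=1
ADD r7, r7, #4 → r7=112+4=116
SUB r0, r0, #1 → r0=8-1=7
CMP r0, #5  (cmp 7,5)
BGT start: taken
LDR r6, [r7] → r6=M[116]=17
SUB r6, r6, #14 → r6=17-14=3
ADD r7, r7, #4 → r7=116+4=120
SUB r0, r0, #1 → r0=7-1=6
CMP r0, #5  (cmp 6,5)
BGT start: taken
LDR r6, [r7] → r6=M[120]=6
SUB r6, r6, #14 → r6=6-14=-8
ADD r7, r7, #4 → r7=120+4=124
SUB r0, r0, #1 → r0=6-1=5
CMP r0, #5  (cmp 5,5)
BGT start: not taken
AND r6, r6, #240 → r6=(-8)&240=240
STR r6, [100] → M[100]=240
halt.
Total executed instructions: 42.

42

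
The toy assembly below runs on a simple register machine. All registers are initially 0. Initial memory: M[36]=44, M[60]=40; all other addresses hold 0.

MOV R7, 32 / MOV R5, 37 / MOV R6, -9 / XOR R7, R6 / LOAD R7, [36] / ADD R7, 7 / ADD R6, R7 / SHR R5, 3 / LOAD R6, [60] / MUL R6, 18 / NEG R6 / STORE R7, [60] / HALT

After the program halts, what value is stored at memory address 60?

R7=32
R5=37
R6=-9
R7=32^(-9)=-41
R7=M[36]=44
R7=44+7=51
R6=(-9)+51=42
R5=37>>3=4
R6=M[60]=40
R6=40*18=720
R6=-(720)=-720
STORE R7, [60] → M[60]=51
halt.

51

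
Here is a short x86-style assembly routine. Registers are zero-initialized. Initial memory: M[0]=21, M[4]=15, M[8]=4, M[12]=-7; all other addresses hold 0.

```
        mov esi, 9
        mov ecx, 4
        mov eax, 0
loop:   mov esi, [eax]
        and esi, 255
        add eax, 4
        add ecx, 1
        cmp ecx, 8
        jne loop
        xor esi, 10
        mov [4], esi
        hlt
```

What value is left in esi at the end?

after mov esi, 9: esi=9
after mov ecx, 4: ecx=4
after mov eax, 0: eax=0
after mov esi, [eax]: esi=M[0]=21
after and esi, 255: esi=21&255=21
after add eax, 4: eax=0+4=4
after add ecx, 1: ecx=4+1=5
cmp ecx, 8  (cmp 5,8)
jne loop: taken
after mov esi, [eax]: esi=M[4]=15
after and esi, 255: esi=15&255=15
after add eax, 4: eax=4+4=8
after add ecx, 1: ecx=5+1=6
cmp ecx, 8  (cmp 6,8)
jne loop: taken
after mov esi, [eax]: esi=M[8]=4
after and esi, 255: esi=4&255=4
after add eax, 4: eax=8+4=12
after add ecx, 1: ecx=6+1=7
cmp ecx, 8  (cmp 7,8)
jne loop: taken
after mov esi, [eax]: esi=M[12]=-7
after and esi, 255: esi=(-7)&255=249
after add eax, 4: eax=12+4=16
after add ecx, 1: ecx=7+1=8
cmp ecx, 8  (cmp 8,8)
jne loop: not taken
after xor esi, 10: esi=249^10=243
mov [4], esi → M[4]=243
halt.

243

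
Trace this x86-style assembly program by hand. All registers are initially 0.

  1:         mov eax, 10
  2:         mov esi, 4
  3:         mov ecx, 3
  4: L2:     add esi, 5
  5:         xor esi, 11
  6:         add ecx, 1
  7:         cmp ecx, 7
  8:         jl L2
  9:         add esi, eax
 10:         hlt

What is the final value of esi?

30

eax=10
esi=4
ecx=3
esi=4+5=9
esi=9^11=2
ecx=3+1=4
cmp ecx, 7  (cmp 4,7)
jl L2: taken
esi=2+5=7
esi=7^11=12
ecx=4+1=5
cmp ecx, 7  (cmp 5,7)
jl L2: taken
esi=12+5=17
esi=17^11=26
ecx=5+1=6
cmp ecx, 7  (cmp 6,7)
jl L2: taken
esi=26+5=31
esi=31^11=20
ecx=6+1=7
cmp ecx, 7  (cmp 7,7)
jl L2: not taken
esi=20+10=30
halt.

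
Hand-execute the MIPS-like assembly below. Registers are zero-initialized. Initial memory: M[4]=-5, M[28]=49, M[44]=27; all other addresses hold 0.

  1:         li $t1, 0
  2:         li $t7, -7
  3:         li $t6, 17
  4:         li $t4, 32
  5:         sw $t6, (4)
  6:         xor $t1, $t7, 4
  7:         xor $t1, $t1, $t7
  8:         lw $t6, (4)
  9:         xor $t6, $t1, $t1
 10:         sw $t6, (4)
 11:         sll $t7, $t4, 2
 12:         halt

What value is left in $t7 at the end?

128

li $t1, 0 → $t1=0
li $t7, -7 → $t7=-7
li $t6, 17 → $t6=17
li $t4, 32 → $t4=32
sw $t6, (4) → M[4]=17
xor $t1, $t7, 4 → $t1=(-7)^4=-3
xor $t1, $t1, $t7 → $t1=(-3)^(-7)=4
lw $t6, (4) → $t6=M[4]=17
xor $t6, $t1, $t1 → $t6=4^4=0
sw $t6, (4) → M[4]=0
sll $t7, $t4, 2 → $t7=32<<2=128
halt.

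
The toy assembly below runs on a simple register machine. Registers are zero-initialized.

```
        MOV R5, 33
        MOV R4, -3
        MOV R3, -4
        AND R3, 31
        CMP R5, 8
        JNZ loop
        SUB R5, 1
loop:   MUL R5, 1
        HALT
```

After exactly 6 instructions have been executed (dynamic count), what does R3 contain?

28

MOV R5, 33 → R5=33
MOV R4, -3 → R4=-3
MOV R3, -4 → R3=-4
AND R3, 31 → R3=(-4)&31=28
CMP R5, 8  (cmp 33,8)
JNZ loop: taken
After step 6: R3 = 28.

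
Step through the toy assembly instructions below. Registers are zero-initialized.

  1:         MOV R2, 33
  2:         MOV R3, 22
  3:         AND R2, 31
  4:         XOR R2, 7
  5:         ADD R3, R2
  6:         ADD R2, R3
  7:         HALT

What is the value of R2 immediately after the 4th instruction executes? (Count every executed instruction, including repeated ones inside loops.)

MOV R2, 33 → R2=33
MOV R3, 22 → R3=22
AND R2, 31 → R2=33&31=1
XOR R2, 7 → R2=1^7=6
After step 4: R2 = 6.

6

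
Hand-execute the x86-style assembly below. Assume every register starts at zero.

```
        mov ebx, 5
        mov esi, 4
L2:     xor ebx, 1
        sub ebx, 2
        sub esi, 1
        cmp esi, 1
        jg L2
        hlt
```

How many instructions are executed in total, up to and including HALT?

18

after mov ebx, 5: ebx=5
after mov esi, 4: esi=4
after xor ebx, 1: ebx=5^1=4
after sub ebx, 2: ebx=4-2=2
after sub esi, 1: esi=4-1=3
cmp esi, 1  (cmp 3,1)
jg L2: taken
after xor ebx, 1: ebx=2^1=3
after sub ebx, 2: ebx=3-2=1
after sub esi, 1: esi=3-1=2
cmp esi, 1  (cmp 2,1)
jg L2: taken
after xor ebx, 1: ebx=1^1=0
after sub ebx, 2: ebx=0-2=-2
after sub esi, 1: esi=2-1=1
cmp esi, 1  (cmp 1,1)
jg L2: not taken
halt.
Total executed instructions: 18.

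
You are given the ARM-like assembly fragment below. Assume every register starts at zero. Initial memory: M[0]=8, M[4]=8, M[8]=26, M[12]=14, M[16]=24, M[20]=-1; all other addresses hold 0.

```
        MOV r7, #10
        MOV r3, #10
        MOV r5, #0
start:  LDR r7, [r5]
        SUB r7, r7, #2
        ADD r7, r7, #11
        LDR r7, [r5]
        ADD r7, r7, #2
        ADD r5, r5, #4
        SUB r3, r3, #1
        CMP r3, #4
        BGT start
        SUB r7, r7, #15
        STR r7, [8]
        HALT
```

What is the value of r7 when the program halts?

-14

MOV r7, #10 → r7=10
MOV r3, #10 → r3=10
MOV r5, #0 → r5=0
LDR r7, [r5] → r7=M[0]=8
SUB r7, r7, #2 → r7=8-2=6
ADD r7, r7, #11 → r7=6+11=17
LDR r7, [r5] → r7=M[0]=8
ADD r7, r7, #2 → r7=8+2=10
ADD r5, r5, #4 → r5=0+4=4
SUB r3, r3, #1 → r3=10-1=9
CMP r3, #4  (cmp 9,4)
BGT start: taken
LDR r7, [r5] → r7=M[4]=8
SUB r7, r7, #2 → r7=8-2=6
ADD r7, r7, #11 → r7=6+11=17
LDR r7, [r5] → r7=M[4]=8
ADD r7, r7, #2 → r7=8+2=10
ADD r5, r5, #4 → r5=4+4=8
SUB r3, r3, #1 → r3=9-1=8
CMP r3, #4  (cmp 8,4)
BGT start: taken
LDR r7, [r5] → r7=M[8]=26
SUB r7, r7, #2 → r7=26-2=24
ADD r7, r7, #11 → r7=24+11=35
LDR r7, [r5] → r7=M[8]=26
ADD r7, r7, #2 → r7=26+2=28
ADD r5, r5, #4 → r5=8+4=12
SUB r3, r3, #1 → r3=8-1=7
CMP r3, #4  (cmp 7,4)
BGT start: taken
LDR r7, [r5] → r7=M[12]=14
SUB r7, r7, #2 → r7=14-2=12
ADD r7, r7, #11 → r7=12+11=23
LDR r7, [r5] → r7=M[12]=14
ADD r7, r7, #2 → r7=14+2=16
ADD r5, r5, #4 → r5=12+4=16
SUB r3, r3, #1 → r3=7-1=6
CMP r3, #4  (cmp 6,4)
BGT start: taken
LDR r7, [r5] → r7=M[16]=24
SUB r7, r7, #2 → r7=24-2=22
ADD r7, r7, #11 → r7=22+11=33
LDR r7, [r5] → r7=M[16]=24
ADD r7, r7, #2 → r7=24+2=26
ADD r5, r5, #4 → r5=16+4=20
SUB r3, r3, #1 → r3=6-1=5
CMP r3, #4  (cmp 5,4)
BGT start: taken
LDR r7, [r5] → r7=M[20]=-1
SUB r7, r7, #2 → r7=(-1)-2=-3
ADD r7, r7, #11 → r7=(-3)+11=8
LDR r7, [r5] → r7=M[20]=-1
ADD r7, r7, #2 → r7=(-1)+2=1
ADD r5, r5, #4 → r5=20+4=24
SUB r3, r3, #1 → r3=5-1=4
CMP r3, #4  (cmp 4,4)
BGT start: not taken
SUB r7, r7, #15 → r7=1-15=-14
STR r7, [8] → M[8]=-14
halt.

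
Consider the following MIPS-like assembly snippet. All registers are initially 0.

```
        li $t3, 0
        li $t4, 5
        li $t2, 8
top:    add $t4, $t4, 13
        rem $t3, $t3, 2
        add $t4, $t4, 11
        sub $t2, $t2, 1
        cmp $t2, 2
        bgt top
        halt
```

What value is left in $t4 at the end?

149

li $t3, 0 → $t3=0
li $t4, 5 → $t4=5
li $t2, 8 → $t2=8
add $t4, $t4, 13 → $t4=5+13=18
rem $t3, $t3, 2 → $t3=0%2=0
add $t4, $t4, 11 → $t4=18+11=29
sub $t2, $t2, 1 → $t2=8-1=7
cmp $t2, 2  (cmp 7,2)
bgt top: taken
add $t4, $t4, 13 → $t4=29+13=42
rem $t3, $t3, 2 → $t3=0%2=0
add $t4, $t4, 11 → $t4=42+11=53
sub $t2, $t2, 1 → $t2=7-1=6
cmp $t2, 2  (cmp 6,2)
bgt top: taken
add $t4, $t4, 13 → $t4=53+13=66
rem $t3, $t3, 2 → $t3=0%2=0
add $t4, $t4, 11 → $t4=66+11=77
sub $t2, $t2, 1 → $t2=6-1=5
cmp $t2, 2  (cmp 5,2)
bgt top: taken
add $t4, $t4, 13 → $t4=77+13=90
rem $t3, $t3, 2 → $t3=0%2=0
add $t4, $t4, 11 → $t4=90+11=101
sub $t2, $t2, 1 → $t2=5-1=4
cmp $t2, 2  (cmp 4,2)
bgt top: taken
add $t4, $t4, 13 → $t4=101+13=114
rem $t3, $t3, 2 → $t3=0%2=0
add $t4, $t4, 11 → $t4=114+11=125
sub $t2, $t2, 1 → $t2=4-1=3
cmp $t2, 2  (cmp 3,2)
bgt top: taken
add $t4, $t4, 13 → $t4=125+13=138
rem $t3, $t3, 2 → $t3=0%2=0
add $t4, $t4, 11 → $t4=138+11=149
sub $t2, $t2, 1 → $t2=3-1=2
cmp $t2, 2  (cmp 2,2)
bgt top: not taken
halt.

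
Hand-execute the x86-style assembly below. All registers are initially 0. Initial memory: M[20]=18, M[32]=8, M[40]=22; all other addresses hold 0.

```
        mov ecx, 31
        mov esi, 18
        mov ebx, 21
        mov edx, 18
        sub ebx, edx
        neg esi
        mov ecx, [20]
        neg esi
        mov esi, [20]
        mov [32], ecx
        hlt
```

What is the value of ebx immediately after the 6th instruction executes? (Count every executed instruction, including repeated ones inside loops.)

after mov ecx, 31: ecx=31
after mov esi, 18: esi=18
after mov ebx, 21: ebx=21
after mov edx, 18: edx=18
after sub ebx, edx: ebx=21-18=3
after neg esi: esi=-(18)=-18
After step 6: ebx = 3.

3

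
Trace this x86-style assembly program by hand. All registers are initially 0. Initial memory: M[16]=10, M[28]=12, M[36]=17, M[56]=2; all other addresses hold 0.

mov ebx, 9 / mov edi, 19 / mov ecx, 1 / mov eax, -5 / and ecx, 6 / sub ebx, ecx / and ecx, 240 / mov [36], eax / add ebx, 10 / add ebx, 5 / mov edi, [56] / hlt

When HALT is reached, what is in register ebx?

ebx=9
edi=19
ecx=1
eax=-5
ecx=1&6=0
ebx=9-0=9
ecx=0&240=0
mov [36], eax → M[36]=-5
ebx=9+10=19
ebx=19+5=24
edi=M[56]=2
halt.

24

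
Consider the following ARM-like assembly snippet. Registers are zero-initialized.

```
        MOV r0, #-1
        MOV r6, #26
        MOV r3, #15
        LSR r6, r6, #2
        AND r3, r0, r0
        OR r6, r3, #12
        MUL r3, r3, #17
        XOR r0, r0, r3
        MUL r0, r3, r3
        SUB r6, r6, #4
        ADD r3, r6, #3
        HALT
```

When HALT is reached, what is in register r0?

289

after MOV r0, #-1: r0=-1
after MOV r6, #26: r6=26
after MOV r3, #15: r3=15
after LSR r6, r6, #2: r6=26>>2=6
after AND r3, r0, r0: r3=(-1)&(-1)=-1
after OR r6, r3, #12: r6=(-1)|12=-1
after MUL r3, r3, #17: r3=(-1)*17=-17
after XOR r0, r0, r3: r0=(-1)^(-17)=16
after MUL r0, r3, r3: r0=(-17)*(-17)=289
after SUB r6, r6, #4: r6=(-1)-4=-5
after ADD r3, r6, #3: r3=(-5)+3=-2
halt.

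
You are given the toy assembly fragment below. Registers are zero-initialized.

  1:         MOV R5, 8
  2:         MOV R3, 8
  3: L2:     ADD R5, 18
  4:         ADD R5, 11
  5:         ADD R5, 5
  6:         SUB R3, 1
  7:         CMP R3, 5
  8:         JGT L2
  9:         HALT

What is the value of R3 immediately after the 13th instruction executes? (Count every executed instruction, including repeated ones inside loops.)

6

MOV R5, 8 → R5=8
MOV R3, 8 → R3=8
ADD R5, 18 → R5=8+18=26
ADD R5, 11 → R5=26+11=37
ADD R5, 5 → R5=37+5=42
SUB R3, 1 → R3=8-1=7
CMP R3, 5  (cmp 7,5)
JGT L2: taken
ADD R5, 18 → R5=42+18=60
ADD R5, 11 → R5=60+11=71
ADD R5, 5 → R5=71+5=76
SUB R3, 1 → R3=7-1=6
CMP R3, 5  (cmp 6,5)
After step 13: R3 = 6.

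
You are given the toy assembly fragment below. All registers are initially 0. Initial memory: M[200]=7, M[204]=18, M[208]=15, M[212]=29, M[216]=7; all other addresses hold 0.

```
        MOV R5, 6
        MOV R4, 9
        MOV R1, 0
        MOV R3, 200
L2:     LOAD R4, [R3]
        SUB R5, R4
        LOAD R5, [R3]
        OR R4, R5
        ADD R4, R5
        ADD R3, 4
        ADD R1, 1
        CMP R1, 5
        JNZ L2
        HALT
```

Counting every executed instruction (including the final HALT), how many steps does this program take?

MOV R5, 6 → R5=6
MOV R4, 9 → R4=9
MOV R1, 0 → R1=0
MOV R3, 200 → R3=200
LOAD R4, [R3] → R4=M[200]=7
SUB R5, R4 → R5=6-7=-1
LOAD R5, [R3] → R5=M[200]=7
OR R4, R5 → R4=7|7=7
ADD R4, R5 → R4=7+7=14
ADD R3, 4 → R3=200+4=204
ADD R1, 1 → R1=0+1=1
CMP R1, 5  (cmp 1,5)
JNZ L2: taken
LOAD R4, [R3] → R4=M[204]=18
SUB R5, R4 → R5=7-18=-11
LOAD R5, [R3] → R5=M[204]=18
OR R4, R5 → R4=18|18=18
ADD R4, R5 → R4=18+18=36
ADD R3, 4 → R3=204+4=208
ADD R1, 1 → R1=1+1=2
CMP R1, 5  (cmp 2,5)
JNZ L2: taken
LOAD R4, [R3] → R4=M[208]=15
SUB R5, R4 → R5=18-15=3
LOAD R5, [R3] → R5=M[208]=15
OR R4, R5 → R4=15|15=15
ADD R4, R5 → R4=15+15=30
ADD R3, 4 → R3=208+4=212
ADD R1, 1 → R1=2+1=3
CMP R1, 5  (cmp 3,5)
JNZ L2: taken
LOAD R4, [R3] → R4=M[212]=29
SUB R5, R4 → R5=15-29=-14
LOAD R5, [R3] → R5=M[212]=29
OR R4, R5 → R4=29|29=29
ADD R4, R5 → R4=29+29=58
ADD R3, 4 → R3=212+4=216
ADD R1, 1 → R1=3+1=4
CMP R1, 5  (cmp 4,5)
JNZ L2: taken
LOAD R4, [R3] → R4=M[216]=7
SUB R5, R4 → R5=29-7=22
LOAD R5, [R3] → R5=M[216]=7
OR R4, R5 → R4=7|7=7
ADD R4, R5 → R4=7+7=14
ADD R3, 4 → R3=216+4=220
ADD R1, 1 → R1=4+1=5
CMP R1, 5  (cmp 5,5)
JNZ L2: not taken
halt.
Total executed instructions: 50.

50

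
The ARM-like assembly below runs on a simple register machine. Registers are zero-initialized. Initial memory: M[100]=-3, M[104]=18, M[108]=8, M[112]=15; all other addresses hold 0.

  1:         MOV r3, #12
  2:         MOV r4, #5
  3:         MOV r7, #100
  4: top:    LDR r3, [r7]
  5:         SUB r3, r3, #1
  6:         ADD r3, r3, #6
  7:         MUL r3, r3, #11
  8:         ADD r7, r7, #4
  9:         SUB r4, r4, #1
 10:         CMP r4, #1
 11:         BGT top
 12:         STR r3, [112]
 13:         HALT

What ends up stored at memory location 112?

r3=12
r4=5
r7=100
r3=M[100]=-3
r3=(-3)-1=-4
r3=(-4)+6=2
r3=2*11=22
r7=100+4=104
r4=5-1=4
CMP r4, #1  (cmp 4,1)
BGT top: taken
r3=M[104]=18
r3=18-1=17
r3=17+6=23
r3=23*11=253
r7=104+4=108
r4=4-1=3
CMP r4, #1  (cmp 3,1)
BGT top: taken
r3=M[108]=8
r3=8-1=7
r3=7+6=13
r3=13*11=143
r7=108+4=112
r4=3-1=2
CMP r4, #1  (cmp 2,1)
BGT top: taken
r3=M[112]=15
r3=15-1=14
r3=14+6=20
r3=20*11=220
r7=112+4=116
r4=2-1=1
CMP r4, #1  (cmp 1,1)
BGT top: not taken
STR r3, [112] → M[112]=220
halt.

220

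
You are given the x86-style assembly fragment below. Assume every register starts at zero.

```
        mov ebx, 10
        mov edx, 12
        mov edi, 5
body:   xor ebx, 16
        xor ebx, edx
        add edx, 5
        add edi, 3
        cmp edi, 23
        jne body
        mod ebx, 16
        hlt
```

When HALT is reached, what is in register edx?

42

mov ebx, 10 → ebx=10
mov edx, 12 → edx=12
mov edi, 5 → edi=5
xor ebx, 16 → ebx=10^16=26
xor ebx, edx → ebx=26^12=22
add edx, 5 → edx=12+5=17
add edi, 3 → edi=5+3=8
cmp edi, 23  (cmp 8,23)
jne body: taken
xor ebx, 16 → ebx=22^16=6
xor ebx, edx → ebx=6^17=23
add edx, 5 → edx=17+5=22
add edi, 3 → edi=8+3=11
cmp edi, 23  (cmp 11,23)
jne body: taken
xor ebx, 16 → ebx=23^16=7
xor ebx, edx → ebx=7^22=17
add edx, 5 → edx=22+5=27
add edi, 3 → edi=11+3=14
cmp edi, 23  (cmp 14,23)
jne body: taken
xor ebx, 16 → ebx=17^16=1
xor ebx, edx → ebx=1^27=26
add edx, 5 → edx=27+5=32
add edi, 3 → edi=14+3=17
cmp edi, 23  (cmp 17,23)
jne body: taken
xor ebx, 16 → ebx=26^16=10
xor ebx, edx → ebx=10^32=42
add edx, 5 → edx=32+5=37
add edi, 3 → edi=17+3=20
cmp edi, 23  (cmp 20,23)
jne body: taken
xor ebx, 16 → ebx=42^16=58
xor ebx, edx → ebx=58^37=31
add edx, 5 → edx=37+5=42
add edi, 3 → edi=20+3=23
cmp edi, 23  (cmp 23,23)
jne body: not taken
mod ebx, 16 → ebx=31%16=15
halt.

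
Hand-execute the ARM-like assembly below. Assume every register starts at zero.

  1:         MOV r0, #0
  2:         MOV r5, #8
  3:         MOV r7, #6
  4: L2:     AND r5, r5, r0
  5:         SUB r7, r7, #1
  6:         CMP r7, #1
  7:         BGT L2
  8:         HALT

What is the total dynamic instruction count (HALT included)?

MOV r0, #0 → r0=0
MOV r5, #8 → r5=8
MOV r7, #6 → r7=6
AND r5, r5, r0 → r5=8&0=0
SUB r7, r7, #1 → r7=6-1=5
CMP r7, #1  (cmp 5,1)
BGT L2: taken
AND r5, r5, r0 → r5=0&0=0
SUB r7, r7, #1 → r7=5-1=4
CMP r7, #1  (cmp 4,1)
BGT L2: taken
AND r5, r5, r0 → r5=0&0=0
SUB r7, r7, #1 → r7=4-1=3
CMP r7, #1  (cmp 3,1)
BGT L2: taken
AND r5, r5, r0 → r5=0&0=0
SUB r7, r7, #1 → r7=3-1=2
CMP r7, #1  (cmp 2,1)
BGT L2: taken
AND r5, r5, r0 → r5=0&0=0
SUB r7, r7, #1 → r7=2-1=1
CMP r7, #1  (cmp 1,1)
BGT L2: not taken
halt.
Total executed instructions: 24.

24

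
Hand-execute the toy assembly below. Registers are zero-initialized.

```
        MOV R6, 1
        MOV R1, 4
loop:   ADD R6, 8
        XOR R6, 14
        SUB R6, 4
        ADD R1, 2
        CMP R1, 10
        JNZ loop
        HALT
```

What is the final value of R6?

3

R6=1
R1=4
R6=1+8=9
R6=9^14=7
R6=7-4=3
R1=4+2=6
CMP R1, 10  (cmp 6,10)
JNZ loop: taken
R6=3+8=11
R6=11^14=5
R6=5-4=1
R1=6+2=8
CMP R1, 10  (cmp 8,10)
JNZ loop: taken
R6=1+8=9
R6=9^14=7
R6=7-4=3
R1=8+2=10
CMP R1, 10  (cmp 10,10)
JNZ loop: not taken
halt.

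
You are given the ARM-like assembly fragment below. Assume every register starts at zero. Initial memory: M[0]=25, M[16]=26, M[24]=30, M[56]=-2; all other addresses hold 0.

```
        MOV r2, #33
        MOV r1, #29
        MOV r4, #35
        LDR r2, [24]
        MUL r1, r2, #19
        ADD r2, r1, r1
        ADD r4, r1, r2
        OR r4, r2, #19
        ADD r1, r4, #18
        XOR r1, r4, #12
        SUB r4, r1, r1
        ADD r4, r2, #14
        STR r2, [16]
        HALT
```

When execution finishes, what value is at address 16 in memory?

1140

MOV r2, #33 → r2=33
MOV r1, #29 → r1=29
MOV r4, #35 → r4=35
LDR r2, [24] → r2=M[24]=30
MUL r1, r2, #19 → r1=30*19=570
ADD r2, r1, r1 → r2=570+570=1140
ADD r4, r1, r2 → r4=570+1140=1710
OR r4, r2, #19 → r4=1140|19=1143
ADD r1, r4, #18 → r1=1143+18=1161
XOR r1, r4, #12 → r1=1143^12=1147
SUB r4, r1, r1 → r4=1147-1147=0
ADD r4, r2, #14 → r4=1140+14=1154
STR r2, [16] → M[16]=1140
halt.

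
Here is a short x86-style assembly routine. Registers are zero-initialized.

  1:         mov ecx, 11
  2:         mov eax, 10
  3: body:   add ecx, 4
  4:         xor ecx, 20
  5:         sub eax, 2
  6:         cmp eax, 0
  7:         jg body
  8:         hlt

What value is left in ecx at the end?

27

ecx=11
eax=10
ecx=11+4=15
ecx=15^20=27
eax=10-2=8
cmp eax, 0  (cmp 8,0)
jg body: taken
ecx=27+4=31
ecx=31^20=11
eax=8-2=6
cmp eax, 0  (cmp 6,0)
jg body: taken
ecx=11+4=15
ecx=15^20=27
eax=6-2=4
cmp eax, 0  (cmp 4,0)
jg body: taken
ecx=27+4=31
ecx=31^20=11
eax=4-2=2
cmp eax, 0  (cmp 2,0)
jg body: taken
ecx=11+4=15
ecx=15^20=27
eax=2-2=0
cmp eax, 0  (cmp 0,0)
jg body: not taken
halt.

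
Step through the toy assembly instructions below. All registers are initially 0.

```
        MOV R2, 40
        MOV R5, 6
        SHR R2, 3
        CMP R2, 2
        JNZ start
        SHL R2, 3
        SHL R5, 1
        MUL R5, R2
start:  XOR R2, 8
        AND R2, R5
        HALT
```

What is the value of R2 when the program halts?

after MOV R2, 40: R2=40
after MOV R5, 6: R5=6
after SHR R2, 3: R2=40>>3=5
CMP R2, 2  (cmp 5,2)
JNZ start: taken
after XOR R2, 8: R2=5^8=13
after AND R2, R5: R2=13&6=4
halt.

4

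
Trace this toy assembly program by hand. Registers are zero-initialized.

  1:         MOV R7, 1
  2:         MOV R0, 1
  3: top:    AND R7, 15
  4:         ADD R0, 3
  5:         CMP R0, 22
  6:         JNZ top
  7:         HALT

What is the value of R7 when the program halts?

1

R7=1
R0=1
R7=1&15=1
R0=1+3=4
CMP R0, 22  (cmp 4,22)
JNZ top: taken
R7=1&15=1
R0=4+3=7
CMP R0, 22  (cmp 7,22)
JNZ top: taken
R7=1&15=1
R0=7+3=10
CMP R0, 22  (cmp 10,22)
JNZ top: taken
R7=1&15=1
R0=10+3=13
CMP R0, 22  (cmp 13,22)
JNZ top: taken
R7=1&15=1
R0=13+3=16
CMP R0, 22  (cmp 16,22)
JNZ top: taken
R7=1&15=1
R0=16+3=19
CMP R0, 22  (cmp 19,22)
JNZ top: taken
R7=1&15=1
R0=19+3=22
CMP R0, 22  (cmp 22,22)
JNZ top: not taken
halt.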